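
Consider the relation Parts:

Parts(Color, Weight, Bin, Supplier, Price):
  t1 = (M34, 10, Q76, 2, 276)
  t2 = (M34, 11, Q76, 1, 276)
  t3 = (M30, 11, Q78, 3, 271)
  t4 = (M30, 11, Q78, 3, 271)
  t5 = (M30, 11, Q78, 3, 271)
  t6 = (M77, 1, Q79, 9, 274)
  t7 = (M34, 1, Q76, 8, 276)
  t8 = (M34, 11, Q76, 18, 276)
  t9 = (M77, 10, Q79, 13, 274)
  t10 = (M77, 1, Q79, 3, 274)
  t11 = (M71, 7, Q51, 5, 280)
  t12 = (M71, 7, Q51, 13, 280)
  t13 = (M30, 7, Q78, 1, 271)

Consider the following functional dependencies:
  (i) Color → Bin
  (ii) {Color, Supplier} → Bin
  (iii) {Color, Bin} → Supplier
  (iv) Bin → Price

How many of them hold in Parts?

(i) Color → Bin: every LHS value maps to a single RHS value — holds.
(ii) {Color, Supplier} → Bin: every LHS value maps to a single RHS value — holds.
(iii) {Color, Bin} → Supplier: (Color=M34, Bin=Q76): rows 1, 2, 7, 8 → Supplier takes values {2, 1, 8, 18} — violation; (Color=M30, Bin=Q78): rows 3, 4, 5, 13 → Supplier takes values {3, 1} — violation; (Color=M77, Bin=Q79): rows 6, 9, 10 → Supplier takes values {9, 13, 3} — violation; (Color=M71, Bin=Q51): rows 11, 12 → Supplier takes values {5, 13} — violation — fails.
(iv) Bin → Price: every LHS value maps to a single RHS value — holds.
3 of the 4 dependencies hold.

3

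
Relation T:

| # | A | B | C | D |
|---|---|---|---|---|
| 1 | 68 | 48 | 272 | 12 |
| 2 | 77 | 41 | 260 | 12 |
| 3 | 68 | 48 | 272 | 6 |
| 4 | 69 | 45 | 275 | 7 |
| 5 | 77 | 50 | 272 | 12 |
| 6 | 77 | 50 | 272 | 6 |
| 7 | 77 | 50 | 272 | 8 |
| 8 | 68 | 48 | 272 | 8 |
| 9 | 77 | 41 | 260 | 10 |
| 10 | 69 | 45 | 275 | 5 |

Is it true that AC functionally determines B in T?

Yes

(A=68, C=272): rows 1, 3, 8 → B = 48, 48, 48 ✓
(A=77, C=260): rows 2, 9 → B = 41, 41 ✓
(A=69, C=275): rows 4, 10 → B = 45, 45 ✓
(A=77, C=272): rows 5, 6, 7 → B = 50, 50, 50 ✓
Every AC value is associated with a single B value, so AC → B holds.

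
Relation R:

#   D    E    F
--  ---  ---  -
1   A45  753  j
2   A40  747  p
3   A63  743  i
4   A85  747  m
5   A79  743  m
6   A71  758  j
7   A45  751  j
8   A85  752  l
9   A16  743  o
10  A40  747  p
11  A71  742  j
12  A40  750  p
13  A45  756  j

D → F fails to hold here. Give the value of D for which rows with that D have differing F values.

A85

D=A45: rows 1, 7, 13 → F = j, j, j ✓
D=A40: rows 2, 10, 12 → F = p, p, p ✓
D=A63: row 3 → F = i ✓
D=A85: rows 4, 8 → F takes values {m, l} — violation
D=A79: row 5 → F = m ✓
D=A71: rows 6, 11 → F = j, j ✓
D=A16: row 9 → F = o ✓
The only D value with inconsistent F is D=A85.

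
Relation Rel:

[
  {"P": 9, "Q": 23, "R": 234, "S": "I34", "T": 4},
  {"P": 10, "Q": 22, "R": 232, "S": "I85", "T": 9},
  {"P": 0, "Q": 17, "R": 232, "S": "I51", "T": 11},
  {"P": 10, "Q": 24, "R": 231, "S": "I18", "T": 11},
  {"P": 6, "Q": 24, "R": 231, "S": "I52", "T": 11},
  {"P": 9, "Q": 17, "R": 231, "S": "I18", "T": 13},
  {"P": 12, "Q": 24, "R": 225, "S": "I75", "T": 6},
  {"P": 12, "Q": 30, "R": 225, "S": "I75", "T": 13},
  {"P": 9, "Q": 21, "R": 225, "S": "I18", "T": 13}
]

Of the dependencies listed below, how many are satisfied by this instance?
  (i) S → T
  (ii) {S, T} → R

0

(i) S → T: S=I18: 3 rows → T takes values {11, 13} — violation; S=I75: 2 rows → T takes values {6, 13} — violation — fails.
(ii) {S, T} → R: (S=I18, T=13): 2 rows → R takes values {231, 225} — violation — fails.
None of the 2 dependencies hold.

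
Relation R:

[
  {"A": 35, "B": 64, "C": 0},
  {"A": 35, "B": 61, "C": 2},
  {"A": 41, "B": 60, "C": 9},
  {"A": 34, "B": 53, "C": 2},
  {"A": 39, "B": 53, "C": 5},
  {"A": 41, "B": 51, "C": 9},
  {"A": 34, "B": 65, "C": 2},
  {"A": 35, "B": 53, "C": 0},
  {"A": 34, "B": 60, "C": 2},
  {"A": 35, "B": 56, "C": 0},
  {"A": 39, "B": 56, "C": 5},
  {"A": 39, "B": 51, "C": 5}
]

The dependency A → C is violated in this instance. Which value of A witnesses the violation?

A=35: 4 rows → C takes values {0, 2} — violation
A=41: 2 rows → C = 9, 9 ✓
A=34: 3 rows → C = 2, 2, 2 ✓
A=39: 3 rows → C = 5, 5, 5 ✓
The only A value with inconsistent C is A=35.

35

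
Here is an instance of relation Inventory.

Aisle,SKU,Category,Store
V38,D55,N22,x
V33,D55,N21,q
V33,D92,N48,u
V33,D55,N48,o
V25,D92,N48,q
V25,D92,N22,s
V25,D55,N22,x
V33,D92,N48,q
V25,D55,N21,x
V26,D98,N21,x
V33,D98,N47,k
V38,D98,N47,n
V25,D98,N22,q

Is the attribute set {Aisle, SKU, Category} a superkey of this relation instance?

No

Two distinct rows share (Aisle=V33, SKU=D92, Category=N48), so {Aisle, SKU, Category} does not determine every attribute — not a superkey.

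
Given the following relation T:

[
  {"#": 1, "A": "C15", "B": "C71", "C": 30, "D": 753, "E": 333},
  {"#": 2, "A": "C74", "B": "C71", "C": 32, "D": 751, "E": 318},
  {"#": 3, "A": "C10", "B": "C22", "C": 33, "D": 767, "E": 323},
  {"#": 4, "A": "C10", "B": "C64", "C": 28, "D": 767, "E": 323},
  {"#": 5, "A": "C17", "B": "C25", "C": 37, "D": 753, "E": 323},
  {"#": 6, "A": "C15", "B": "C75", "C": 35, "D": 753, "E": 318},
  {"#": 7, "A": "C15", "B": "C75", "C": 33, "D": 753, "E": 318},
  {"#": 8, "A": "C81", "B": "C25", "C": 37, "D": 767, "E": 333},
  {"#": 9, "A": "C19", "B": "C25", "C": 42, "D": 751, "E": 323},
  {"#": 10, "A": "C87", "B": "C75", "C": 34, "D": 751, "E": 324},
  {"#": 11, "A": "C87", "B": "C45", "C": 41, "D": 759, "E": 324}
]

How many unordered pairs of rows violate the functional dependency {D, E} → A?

(D=767, E=323): all 2 rows agree on A — 0 pairs.
(D=753, E=318): all 2 rows agree on A — 0 pairs.

0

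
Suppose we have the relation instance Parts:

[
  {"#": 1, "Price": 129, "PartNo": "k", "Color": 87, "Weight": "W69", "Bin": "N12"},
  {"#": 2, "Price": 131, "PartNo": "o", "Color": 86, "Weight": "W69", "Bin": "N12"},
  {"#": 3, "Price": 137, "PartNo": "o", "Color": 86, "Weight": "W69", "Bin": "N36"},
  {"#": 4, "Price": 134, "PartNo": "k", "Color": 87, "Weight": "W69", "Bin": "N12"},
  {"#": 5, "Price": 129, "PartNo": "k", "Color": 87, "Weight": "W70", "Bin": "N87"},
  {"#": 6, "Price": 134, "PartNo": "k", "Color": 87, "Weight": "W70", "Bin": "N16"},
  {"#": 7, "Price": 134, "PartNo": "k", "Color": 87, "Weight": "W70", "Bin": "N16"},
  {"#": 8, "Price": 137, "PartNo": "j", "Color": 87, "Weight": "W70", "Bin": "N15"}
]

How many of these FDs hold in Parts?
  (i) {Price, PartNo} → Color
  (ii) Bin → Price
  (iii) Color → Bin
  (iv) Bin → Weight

2

(i) {Price, PartNo} → Color: every LHS value maps to a single RHS value — holds.
(ii) Bin → Price: Bin=N12: rows 1, 2, 4 → Price takes values {129, 131, 134} — violation — fails.
(iii) Color → Bin: Color=87: rows 1, 4, 5, 6, 7, 8 → Bin takes values {N12, N87, N16, N15} — violation; Color=86: rows 2, 3 → Bin takes values {N12, N36} — violation — fails.
(iv) Bin → Weight: every LHS value maps to a single RHS value — holds.
2 of the 4 dependencies hold.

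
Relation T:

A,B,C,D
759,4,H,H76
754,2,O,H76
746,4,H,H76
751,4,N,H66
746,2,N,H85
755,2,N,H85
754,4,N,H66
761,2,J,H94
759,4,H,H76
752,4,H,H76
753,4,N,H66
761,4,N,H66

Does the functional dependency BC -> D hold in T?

(B=4, C=H): 4 rows → D = H76, H76, H76, H76 ✓
(B=2, C=O): 1 row → D = H76 ✓
(B=4, C=N): 4 rows → D = H66, H66, H66, H66 ✓
(B=2, C=N): 2 rows → D = H85, H85 ✓
(B=2, C=J): 1 row → D = H94 ✓
Every BC value is associated with a single D value, so BC -> D holds.

Yes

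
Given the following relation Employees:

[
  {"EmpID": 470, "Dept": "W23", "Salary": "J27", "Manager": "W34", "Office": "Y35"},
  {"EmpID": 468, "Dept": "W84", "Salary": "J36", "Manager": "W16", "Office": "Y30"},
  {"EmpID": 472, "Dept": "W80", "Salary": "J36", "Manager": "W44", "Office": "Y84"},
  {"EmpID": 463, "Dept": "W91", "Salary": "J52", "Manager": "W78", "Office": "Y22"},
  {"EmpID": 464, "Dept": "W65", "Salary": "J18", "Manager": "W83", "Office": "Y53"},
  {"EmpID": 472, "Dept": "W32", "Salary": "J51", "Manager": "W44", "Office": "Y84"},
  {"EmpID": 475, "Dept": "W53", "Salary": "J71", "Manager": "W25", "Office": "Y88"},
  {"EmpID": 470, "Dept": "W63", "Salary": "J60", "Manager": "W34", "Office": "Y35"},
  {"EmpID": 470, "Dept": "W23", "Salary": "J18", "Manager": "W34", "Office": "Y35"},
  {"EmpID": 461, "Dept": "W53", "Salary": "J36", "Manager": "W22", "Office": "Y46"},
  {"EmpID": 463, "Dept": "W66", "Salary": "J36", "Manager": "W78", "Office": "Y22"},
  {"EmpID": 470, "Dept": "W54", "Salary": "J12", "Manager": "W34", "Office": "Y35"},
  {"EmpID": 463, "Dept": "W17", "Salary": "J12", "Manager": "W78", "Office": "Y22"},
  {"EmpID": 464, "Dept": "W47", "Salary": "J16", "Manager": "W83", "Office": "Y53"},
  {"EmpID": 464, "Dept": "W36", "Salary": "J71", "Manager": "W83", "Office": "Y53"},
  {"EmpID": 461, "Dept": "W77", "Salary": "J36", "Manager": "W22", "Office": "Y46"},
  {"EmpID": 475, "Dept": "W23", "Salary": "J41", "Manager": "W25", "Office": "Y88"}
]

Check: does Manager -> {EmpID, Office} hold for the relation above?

Yes

Manager=W34: 4 rows → {EmpID,Office} = (470, Y35), (470, Y35), (470, Y35), (470, Y35) ✓
Manager=W16: 1 row → {EmpID,Office} = (468, Y30) ✓
Manager=W44: 2 rows → {EmpID,Office} = (472, Y84), (472, Y84) ✓
Manager=W78: 3 rows → {EmpID,Office} = (463, Y22), (463, Y22), (463, Y22) ✓
Manager=W83: 3 rows → {EmpID,Office} = (464, Y53), (464, Y53), (464, Y53) ✓
Manager=W25: 2 rows → {EmpID,Office} = (475, Y88), (475, Y88) ✓
Manager=W22: 2 rows → {EmpID,Office} = (461, Y46), (461, Y46) ✓
Every Manager value is associated with a single {EmpID, Office} value, so Manager -> {EmpID, Office} holds.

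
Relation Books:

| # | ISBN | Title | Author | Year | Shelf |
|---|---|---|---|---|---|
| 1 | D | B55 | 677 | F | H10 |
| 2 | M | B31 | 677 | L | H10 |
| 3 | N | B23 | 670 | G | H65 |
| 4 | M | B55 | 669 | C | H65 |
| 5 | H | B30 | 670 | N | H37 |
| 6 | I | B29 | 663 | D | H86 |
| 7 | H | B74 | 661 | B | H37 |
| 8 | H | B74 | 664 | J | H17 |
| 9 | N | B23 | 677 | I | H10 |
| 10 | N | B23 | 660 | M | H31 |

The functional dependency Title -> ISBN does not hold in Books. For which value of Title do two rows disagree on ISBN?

B55

Title=B55: rows 1, 4 → ISBN takes values {D, M} — violation
Title=B31: row 2 → ISBN = M ✓
Title=B23: rows 3, 9, 10 → ISBN = N, N, N ✓
Title=B30: row 5 → ISBN = H ✓
Title=B29: row 6 → ISBN = I ✓
Title=B74: rows 7, 8 → ISBN = H, H ✓
The only Title value with inconsistent ISBN is Title=B55.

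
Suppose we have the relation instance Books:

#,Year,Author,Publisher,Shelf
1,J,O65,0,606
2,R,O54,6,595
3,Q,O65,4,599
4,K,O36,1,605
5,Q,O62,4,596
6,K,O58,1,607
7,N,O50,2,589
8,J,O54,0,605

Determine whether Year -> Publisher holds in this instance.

Year=J: rows 1, 8 → Publisher = 0, 0 ✓
Year=R: row 2 → Publisher = 6 ✓
Year=Q: rows 3, 5 → Publisher = 4, 4 ✓
Year=K: rows 4, 6 → Publisher = 1, 1 ✓
Year=N: row 7 → Publisher = 2 ✓
Every Year value is associated with a single Publisher value, so Year -> Publisher holds.

Yes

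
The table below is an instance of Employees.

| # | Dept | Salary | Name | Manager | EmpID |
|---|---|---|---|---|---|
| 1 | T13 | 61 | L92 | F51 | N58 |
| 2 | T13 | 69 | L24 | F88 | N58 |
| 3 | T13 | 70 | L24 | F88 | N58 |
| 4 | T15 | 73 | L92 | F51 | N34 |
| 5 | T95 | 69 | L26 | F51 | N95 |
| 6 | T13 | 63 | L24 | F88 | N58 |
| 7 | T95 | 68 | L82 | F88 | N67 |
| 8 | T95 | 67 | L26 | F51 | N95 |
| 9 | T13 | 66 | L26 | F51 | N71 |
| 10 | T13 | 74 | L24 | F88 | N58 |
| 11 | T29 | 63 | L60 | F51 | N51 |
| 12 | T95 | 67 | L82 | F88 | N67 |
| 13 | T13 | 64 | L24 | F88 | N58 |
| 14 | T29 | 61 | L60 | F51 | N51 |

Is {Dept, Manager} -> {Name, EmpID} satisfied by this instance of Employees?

No

(Dept=T13, Manager=F51): rows 1, 9 → {Name,EmpID} takes values {(L92, N58), (L26, N71)} — violation
(Dept=T13, Manager=F88): rows 2, 3, 6, 10, 13 → {Name,EmpID} = (L24, N58), (L24, N58), (L24, N58), (L24, N58), (L24, N58) ✓
(Dept=T15, Manager=F51): row 4 → {Name,EmpID} = (L92, N34) ✓
(Dept=T95, Manager=F51): rows 5, 8 → {Name,EmpID} = (L26, N95), (L26, N95) ✓
(Dept=T95, Manager=F88): rows 7, 12 → {Name,EmpID} = (L82, N67), (L82, N67) ✓
(Dept=T29, Manager=F51): rows 11, 14 → {Name,EmpID} = (L60, N51), (L60, N51) ✓
Two rows agree on {Dept, Manager} but differ on {Name, EmpID}, so {Dept, Manager} -> {Name, EmpID} does not hold.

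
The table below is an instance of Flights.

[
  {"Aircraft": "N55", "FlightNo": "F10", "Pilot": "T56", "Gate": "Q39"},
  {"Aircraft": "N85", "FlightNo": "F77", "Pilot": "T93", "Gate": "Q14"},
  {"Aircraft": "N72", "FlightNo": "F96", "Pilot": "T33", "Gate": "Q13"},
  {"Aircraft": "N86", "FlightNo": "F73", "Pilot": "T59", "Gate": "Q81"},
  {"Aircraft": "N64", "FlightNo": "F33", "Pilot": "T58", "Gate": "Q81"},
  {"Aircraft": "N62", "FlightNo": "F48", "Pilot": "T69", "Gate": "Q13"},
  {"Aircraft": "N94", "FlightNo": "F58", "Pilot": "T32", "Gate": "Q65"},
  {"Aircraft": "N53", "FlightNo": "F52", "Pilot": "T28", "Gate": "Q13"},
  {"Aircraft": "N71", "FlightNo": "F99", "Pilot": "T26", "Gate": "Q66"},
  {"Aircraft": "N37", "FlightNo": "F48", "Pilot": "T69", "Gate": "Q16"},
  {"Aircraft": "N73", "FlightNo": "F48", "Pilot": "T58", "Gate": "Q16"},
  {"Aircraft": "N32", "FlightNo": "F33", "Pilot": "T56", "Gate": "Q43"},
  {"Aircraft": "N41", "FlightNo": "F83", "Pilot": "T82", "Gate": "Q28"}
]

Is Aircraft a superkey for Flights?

Yes

All 13 rows have distinct Aircraft values, so Aircraft → (all attributes) holds and Aircraft is a superkey.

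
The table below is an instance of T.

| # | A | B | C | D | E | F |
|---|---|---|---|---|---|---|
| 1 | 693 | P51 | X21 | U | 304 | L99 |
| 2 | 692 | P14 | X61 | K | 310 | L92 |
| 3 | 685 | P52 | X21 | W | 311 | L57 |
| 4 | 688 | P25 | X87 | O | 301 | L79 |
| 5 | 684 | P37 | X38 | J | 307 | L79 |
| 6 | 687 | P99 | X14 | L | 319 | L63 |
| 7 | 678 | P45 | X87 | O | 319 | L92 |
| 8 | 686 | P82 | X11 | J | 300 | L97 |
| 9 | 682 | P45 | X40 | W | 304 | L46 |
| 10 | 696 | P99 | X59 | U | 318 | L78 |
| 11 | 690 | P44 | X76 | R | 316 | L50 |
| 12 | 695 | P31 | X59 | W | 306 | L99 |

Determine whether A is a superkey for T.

Yes

All 12 rows have distinct A values, so A → (all attributes) holds and A is a superkey.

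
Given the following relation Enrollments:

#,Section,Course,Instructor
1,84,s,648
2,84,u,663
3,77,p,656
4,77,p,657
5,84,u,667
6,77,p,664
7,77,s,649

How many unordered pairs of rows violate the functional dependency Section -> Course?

Section=84: violating pairs (1,2), (1,5) — 2 pairs.
Section=77: violating pairs (3,7), (4,7), (6,7) — 3 pairs.

5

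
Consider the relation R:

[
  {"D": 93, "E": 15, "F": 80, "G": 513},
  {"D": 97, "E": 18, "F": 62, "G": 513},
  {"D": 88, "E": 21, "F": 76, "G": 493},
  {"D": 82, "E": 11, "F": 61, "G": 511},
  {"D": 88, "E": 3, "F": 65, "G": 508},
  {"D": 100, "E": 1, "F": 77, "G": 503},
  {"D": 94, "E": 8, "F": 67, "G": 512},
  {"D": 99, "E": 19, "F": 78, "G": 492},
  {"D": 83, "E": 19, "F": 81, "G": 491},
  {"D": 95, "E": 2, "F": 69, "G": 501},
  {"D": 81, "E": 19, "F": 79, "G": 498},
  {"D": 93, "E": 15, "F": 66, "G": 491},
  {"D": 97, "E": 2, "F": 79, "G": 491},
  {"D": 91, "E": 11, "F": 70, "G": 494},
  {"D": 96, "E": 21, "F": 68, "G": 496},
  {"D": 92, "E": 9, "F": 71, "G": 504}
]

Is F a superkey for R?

No

Two distinct rows share F=79, so F does not determine every attribute — not a superkey.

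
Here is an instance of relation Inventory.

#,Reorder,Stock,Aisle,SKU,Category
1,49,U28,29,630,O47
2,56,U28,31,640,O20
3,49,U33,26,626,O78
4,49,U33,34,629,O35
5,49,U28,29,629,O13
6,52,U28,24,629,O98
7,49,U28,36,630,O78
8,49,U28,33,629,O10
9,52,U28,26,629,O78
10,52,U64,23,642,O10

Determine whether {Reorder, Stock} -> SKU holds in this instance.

No

(Reorder=49, Stock=U28): rows 1, 5, 7, 8 → SKU takes values {630, 629} — violation
(Reorder=56, Stock=U28): row 2 → SKU = 640 ✓
(Reorder=49, Stock=U33): rows 3, 4 → SKU takes values {626, 629} — violation
(Reorder=52, Stock=U28): rows 6, 9 → SKU = 629, 629 ✓
(Reorder=52, Stock=U64): row 10 → SKU = 642 ✓
Two rows agree on {Reorder, Stock} but differ on SKU, so {Reorder, Stock} -> SKU does not hold.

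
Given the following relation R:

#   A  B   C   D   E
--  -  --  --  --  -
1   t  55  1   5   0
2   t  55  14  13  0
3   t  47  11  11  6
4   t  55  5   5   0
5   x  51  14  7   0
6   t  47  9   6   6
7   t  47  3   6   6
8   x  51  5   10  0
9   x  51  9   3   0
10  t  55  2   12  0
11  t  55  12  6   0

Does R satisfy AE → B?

Yes

(A=t, E=0): rows 1, 2, 4, 10, 11 → B = 55, 55, 55, 55, 55 ✓
(A=t, E=6): rows 3, 6, 7 → B = 47, 47, 47 ✓
(A=x, E=0): rows 5, 8, 9 → B = 51, 51, 51 ✓
Every AE value is associated with a single B value, so AE → B holds.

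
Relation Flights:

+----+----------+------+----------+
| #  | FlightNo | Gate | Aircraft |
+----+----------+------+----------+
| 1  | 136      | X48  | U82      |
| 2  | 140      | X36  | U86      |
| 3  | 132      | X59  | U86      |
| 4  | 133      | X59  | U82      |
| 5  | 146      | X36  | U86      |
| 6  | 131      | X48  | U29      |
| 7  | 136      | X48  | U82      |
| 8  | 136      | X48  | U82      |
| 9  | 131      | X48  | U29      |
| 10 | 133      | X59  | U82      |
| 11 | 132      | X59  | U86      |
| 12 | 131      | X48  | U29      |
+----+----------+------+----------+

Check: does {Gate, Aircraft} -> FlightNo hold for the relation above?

No

(Gate=X48, Aircraft=U82): rows 1, 7, 8 → FlightNo = 136, 136, 136 ✓
(Gate=X36, Aircraft=U86): rows 2, 5 → FlightNo takes values {140, 146} — violation
(Gate=X59, Aircraft=U86): rows 3, 11 → FlightNo = 132, 132 ✓
(Gate=X59, Aircraft=U82): rows 4, 10 → FlightNo = 133, 133 ✓
(Gate=X48, Aircraft=U29): rows 6, 9, 12 → FlightNo = 131, 131, 131 ✓
Two rows agree on {Gate, Aircraft} but differ on FlightNo, so {Gate, Aircraft} -> FlightNo does not hold.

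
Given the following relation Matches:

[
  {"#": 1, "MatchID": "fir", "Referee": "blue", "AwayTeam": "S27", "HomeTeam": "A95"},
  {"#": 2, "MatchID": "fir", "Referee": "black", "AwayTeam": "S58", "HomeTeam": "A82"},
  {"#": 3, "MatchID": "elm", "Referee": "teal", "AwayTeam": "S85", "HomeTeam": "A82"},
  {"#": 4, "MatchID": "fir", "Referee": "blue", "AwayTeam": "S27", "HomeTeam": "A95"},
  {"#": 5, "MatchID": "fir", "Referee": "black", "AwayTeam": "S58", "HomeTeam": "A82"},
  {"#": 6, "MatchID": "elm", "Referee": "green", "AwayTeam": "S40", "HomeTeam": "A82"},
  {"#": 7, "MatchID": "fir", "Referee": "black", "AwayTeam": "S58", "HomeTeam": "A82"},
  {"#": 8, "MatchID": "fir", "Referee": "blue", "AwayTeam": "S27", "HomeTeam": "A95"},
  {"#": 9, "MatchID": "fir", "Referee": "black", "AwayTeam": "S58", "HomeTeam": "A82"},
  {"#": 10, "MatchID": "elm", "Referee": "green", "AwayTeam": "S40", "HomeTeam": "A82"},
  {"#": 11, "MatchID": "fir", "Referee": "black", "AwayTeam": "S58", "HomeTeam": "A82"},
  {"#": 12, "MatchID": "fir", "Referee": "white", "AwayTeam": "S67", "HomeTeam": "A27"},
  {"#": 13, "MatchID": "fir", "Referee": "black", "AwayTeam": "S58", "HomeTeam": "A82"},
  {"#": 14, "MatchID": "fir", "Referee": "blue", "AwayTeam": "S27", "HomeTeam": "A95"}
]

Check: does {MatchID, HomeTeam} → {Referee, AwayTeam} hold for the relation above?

(MatchID=fir, HomeTeam=A95): rows 1, 4, 8, 14 → {Referee,AwayTeam} = (blue, S27), (blue, S27), (blue, S27), (blue, S27) ✓
(MatchID=fir, HomeTeam=A82): rows 2, 5, 7, 9, 11, 13 → {Referee,AwayTeam} = (black, S58), (black, S58), (black, S58), (black, S58), (black, S58), (black, S58) ✓
(MatchID=elm, HomeTeam=A82): rows 3, 6, 10 → {Referee,AwayTeam} takes values {(teal, S85), (green, S40)} — violation
(MatchID=fir, HomeTeam=A27): row 12 → {Referee,AwayTeam} = (white, S67) ✓
Two rows agree on {MatchID, HomeTeam} but differ on {Referee, AwayTeam}, so {MatchID, HomeTeam} → {Referee, AwayTeam} does not hold.

No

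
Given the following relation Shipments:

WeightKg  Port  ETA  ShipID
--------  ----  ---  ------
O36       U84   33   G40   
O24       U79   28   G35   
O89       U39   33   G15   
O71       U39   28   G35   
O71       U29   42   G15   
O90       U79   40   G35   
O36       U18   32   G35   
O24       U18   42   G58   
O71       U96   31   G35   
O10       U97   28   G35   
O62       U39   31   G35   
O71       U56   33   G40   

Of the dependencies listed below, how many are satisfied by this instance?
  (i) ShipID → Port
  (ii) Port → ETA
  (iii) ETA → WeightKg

(i) ShipID → Port: ShipID=G40: 2 rows → Port takes values {U84, U56} — violation; ShipID=G35: 7 rows → Port takes values {U79, U39, U18, U96, U97} — violation; ShipID=G15: 2 rows → Port takes values {U39, U29} — violation — fails.
(ii) Port → ETA: Port=U79: 2 rows → ETA takes values {28, 40} — violation; Port=U39: 3 rows → ETA takes values {33, 28, 31} — violation; Port=U18: 2 rows → ETA takes values {32, 42} — violation — fails.
(iii) ETA → WeightKg: ETA=33: 3 rows → WeightKg takes values {O36, O89, O71} — violation; ETA=28: 3 rows → WeightKg takes values {O24, O71, O10} — violation; ETA=42: 2 rows → WeightKg takes values {O71, O24} — violation; ETA=31: 2 rows → WeightKg takes values {O71, O62} — violation — fails.
None of the 3 dependencies hold.

0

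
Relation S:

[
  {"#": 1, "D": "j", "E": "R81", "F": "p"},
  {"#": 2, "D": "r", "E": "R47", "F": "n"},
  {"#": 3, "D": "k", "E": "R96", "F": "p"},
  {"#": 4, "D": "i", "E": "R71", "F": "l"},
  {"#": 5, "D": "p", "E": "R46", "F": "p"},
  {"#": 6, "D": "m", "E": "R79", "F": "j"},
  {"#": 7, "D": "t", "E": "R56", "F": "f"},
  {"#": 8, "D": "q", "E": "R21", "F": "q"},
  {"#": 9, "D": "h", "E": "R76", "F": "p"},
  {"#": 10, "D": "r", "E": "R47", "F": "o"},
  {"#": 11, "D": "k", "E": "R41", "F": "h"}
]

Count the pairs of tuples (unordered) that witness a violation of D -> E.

D=r: all 2 rows agree on E — 0 pairs.
D=k: violating pairs (3,11) — 1 pair.

1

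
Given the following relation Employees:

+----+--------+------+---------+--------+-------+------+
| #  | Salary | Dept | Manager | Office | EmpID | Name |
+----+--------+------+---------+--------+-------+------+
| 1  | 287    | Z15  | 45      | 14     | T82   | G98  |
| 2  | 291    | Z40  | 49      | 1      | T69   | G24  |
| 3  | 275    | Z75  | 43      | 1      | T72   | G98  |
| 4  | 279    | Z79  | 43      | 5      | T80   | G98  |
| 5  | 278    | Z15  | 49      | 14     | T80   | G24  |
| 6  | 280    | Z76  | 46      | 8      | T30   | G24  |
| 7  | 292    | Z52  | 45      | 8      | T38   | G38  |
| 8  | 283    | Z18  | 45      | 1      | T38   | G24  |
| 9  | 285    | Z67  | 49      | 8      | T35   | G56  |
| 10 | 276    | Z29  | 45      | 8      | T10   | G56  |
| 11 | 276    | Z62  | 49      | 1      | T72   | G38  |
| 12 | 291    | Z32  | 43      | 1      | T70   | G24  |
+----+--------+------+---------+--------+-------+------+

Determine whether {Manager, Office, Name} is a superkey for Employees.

All 12 rows have distinct {Manager, Office, Name} values, so {Manager, Office, Name} → (all attributes) holds and {Manager, Office, Name} is a superkey.

Yes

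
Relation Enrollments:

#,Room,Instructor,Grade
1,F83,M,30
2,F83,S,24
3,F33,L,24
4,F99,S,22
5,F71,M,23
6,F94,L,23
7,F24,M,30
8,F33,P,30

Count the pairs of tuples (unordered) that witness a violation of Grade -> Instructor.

4

Grade=30: violating pairs (1,8), (7,8) — 2 pairs.
Grade=24: violating pairs (2,3) — 1 pair.
Grade=23: violating pairs (5,6) — 1 pair.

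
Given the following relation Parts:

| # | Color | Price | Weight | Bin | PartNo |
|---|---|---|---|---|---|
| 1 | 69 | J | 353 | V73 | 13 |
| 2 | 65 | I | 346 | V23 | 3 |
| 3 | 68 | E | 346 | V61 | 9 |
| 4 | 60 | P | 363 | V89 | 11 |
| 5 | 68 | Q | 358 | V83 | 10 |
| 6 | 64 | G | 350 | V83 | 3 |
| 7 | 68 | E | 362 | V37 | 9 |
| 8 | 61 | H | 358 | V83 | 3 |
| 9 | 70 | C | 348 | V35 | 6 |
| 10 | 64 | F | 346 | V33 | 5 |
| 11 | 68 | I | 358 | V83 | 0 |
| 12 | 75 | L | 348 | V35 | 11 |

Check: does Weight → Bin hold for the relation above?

Weight=353: row 1 → Bin = V73 ✓
Weight=346: rows 2, 3, 10 → Bin takes values {V23, V61, V33} — violation
Weight=363: row 4 → Bin = V89 ✓
Weight=358: rows 5, 8, 11 → Bin = V83, V83, V83 ✓
Weight=350: row 6 → Bin = V83 ✓
Weight=362: row 7 → Bin = V37 ✓
Weight=348: rows 9, 12 → Bin = V35, V35 ✓
Two rows agree on Weight but differ on Bin, so Weight → Bin does not hold.

No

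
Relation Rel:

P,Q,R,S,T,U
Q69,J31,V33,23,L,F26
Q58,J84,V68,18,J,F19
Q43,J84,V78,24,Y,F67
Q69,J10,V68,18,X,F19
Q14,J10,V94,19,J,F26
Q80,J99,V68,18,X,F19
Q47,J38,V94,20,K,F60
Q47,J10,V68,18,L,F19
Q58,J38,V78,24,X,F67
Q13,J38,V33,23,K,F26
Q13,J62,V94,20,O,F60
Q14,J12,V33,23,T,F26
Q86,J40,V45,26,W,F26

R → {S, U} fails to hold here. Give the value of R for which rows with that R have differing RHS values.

R=V33: 3 rows → {S,U} = (23, F26), (23, F26), (23, F26) ✓
R=V68: 4 rows → {S,U} = (18, F19), (18, F19), (18, F19), (18, F19) ✓
R=V78: 2 rows → {S,U} = (24, F67), (24, F67) ✓
R=V94: 3 rows → {S,U} takes values {(19, F26), (20, F60)} — violation
R=V45: 1 row → {S,U} = (26, F26) ✓
The only R value with inconsistent RHS is R=V94.

V94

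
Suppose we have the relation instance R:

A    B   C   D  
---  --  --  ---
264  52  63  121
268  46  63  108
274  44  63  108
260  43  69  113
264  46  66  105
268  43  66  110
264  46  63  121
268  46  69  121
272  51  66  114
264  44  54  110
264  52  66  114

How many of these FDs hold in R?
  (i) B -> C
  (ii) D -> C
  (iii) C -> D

0

(i) B -> C: B=52: 2 rows → C takes values {63, 66} — violation; B=46: 4 rows → C takes values {63, 66, 69} — violation; B=44: 2 rows → C takes values {63, 54} — violation; B=43: 2 rows → C takes values {69, 66} — violation — fails.
(ii) D -> C: D=121: 3 rows → C takes values {63, 69} — violation; D=110: 2 rows → C takes values {66, 54} — violation — fails.
(iii) C -> D: C=63: 4 rows → D takes values {121, 108} — violation; C=69: 2 rows → D takes values {113, 121} — violation; C=66: 4 rows → D takes values {105, 110, 114} — violation — fails.
None of the 3 dependencies hold.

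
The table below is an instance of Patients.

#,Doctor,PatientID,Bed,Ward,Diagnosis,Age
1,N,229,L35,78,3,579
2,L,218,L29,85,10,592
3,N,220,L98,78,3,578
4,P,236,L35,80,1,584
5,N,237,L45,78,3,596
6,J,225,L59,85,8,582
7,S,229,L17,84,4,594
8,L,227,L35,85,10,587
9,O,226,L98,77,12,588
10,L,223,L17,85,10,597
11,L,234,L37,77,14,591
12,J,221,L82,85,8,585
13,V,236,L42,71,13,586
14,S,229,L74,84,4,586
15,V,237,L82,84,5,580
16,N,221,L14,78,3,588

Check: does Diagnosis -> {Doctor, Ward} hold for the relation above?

Yes

Diagnosis=3: rows 1, 3, 5, 16 → {Doctor,Ward} = (N, 78), (N, 78), (N, 78), (N, 78) ✓
Diagnosis=10: rows 2, 8, 10 → {Doctor,Ward} = (L, 85), (L, 85), (L, 85) ✓
Diagnosis=1: row 4 → {Doctor,Ward} = (P, 80) ✓
Diagnosis=8: rows 6, 12 → {Doctor,Ward} = (J, 85), (J, 85) ✓
Diagnosis=4: rows 7, 14 → {Doctor,Ward} = (S, 84), (S, 84) ✓
Diagnosis=12: row 9 → {Doctor,Ward} = (O, 77) ✓
Diagnosis=14: row 11 → {Doctor,Ward} = (L, 77) ✓
Diagnosis=13: row 13 → {Doctor,Ward} = (V, 71) ✓
Diagnosis=5: row 15 → {Doctor,Ward} = (V, 84) ✓
Every Diagnosis value is associated with a single {Doctor, Ward} value, so Diagnosis -> {Doctor, Ward} holds.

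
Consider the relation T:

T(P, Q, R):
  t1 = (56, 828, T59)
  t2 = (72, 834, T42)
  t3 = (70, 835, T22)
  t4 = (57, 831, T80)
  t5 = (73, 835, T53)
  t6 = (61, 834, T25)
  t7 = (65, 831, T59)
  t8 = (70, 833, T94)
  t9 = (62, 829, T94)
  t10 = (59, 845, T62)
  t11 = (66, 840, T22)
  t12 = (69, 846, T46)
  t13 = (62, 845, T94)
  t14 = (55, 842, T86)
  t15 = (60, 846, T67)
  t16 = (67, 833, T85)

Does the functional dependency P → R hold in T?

P=56: row 1 → R = T59 ✓
P=72: row 2 → R = T42 ✓
P=70: rows 3, 8 → R takes values {T22, T94} — violation
P=57: row 4 → R = T80 ✓
P=73: row 5 → R = T53 ✓
P=61: row 6 → R = T25 ✓
P=65: row 7 → R = T59 ✓
P=62: rows 9, 13 → R = T94, T94 ✓
P=59: row 10 → R = T62 ✓
P=66: row 11 → R = T22 ✓
P=69: row 12 → R = T46 ✓
P=55: row 14 → R = T86 ✓
P=60: row 15 → R = T67 ✓
P=67: row 16 → R = T85 ✓
Two rows agree on P but differ on R, so P → R does not hold.

No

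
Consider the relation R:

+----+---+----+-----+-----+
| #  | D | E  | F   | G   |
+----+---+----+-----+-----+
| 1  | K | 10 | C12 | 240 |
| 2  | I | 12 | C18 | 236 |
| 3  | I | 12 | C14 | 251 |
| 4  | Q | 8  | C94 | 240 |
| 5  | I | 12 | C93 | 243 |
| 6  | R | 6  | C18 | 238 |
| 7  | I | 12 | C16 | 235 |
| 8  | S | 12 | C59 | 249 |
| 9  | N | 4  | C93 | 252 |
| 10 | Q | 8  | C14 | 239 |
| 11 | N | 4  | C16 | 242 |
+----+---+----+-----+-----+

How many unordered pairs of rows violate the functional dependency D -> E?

0

D=I: all 4 rows agree on E — 0 pairs.
D=Q: all 2 rows agree on E — 0 pairs.
D=N: all 2 rows agree on E — 0 pairs.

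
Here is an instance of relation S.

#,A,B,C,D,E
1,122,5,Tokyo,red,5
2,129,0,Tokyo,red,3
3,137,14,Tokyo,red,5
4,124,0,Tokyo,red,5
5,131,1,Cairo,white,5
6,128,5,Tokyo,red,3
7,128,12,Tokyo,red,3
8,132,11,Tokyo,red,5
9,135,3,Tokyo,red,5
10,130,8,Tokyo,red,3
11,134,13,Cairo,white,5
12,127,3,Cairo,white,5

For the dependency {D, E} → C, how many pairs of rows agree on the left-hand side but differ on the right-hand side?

(D=red, E=5): all 5 rows agree on C — 0 pairs.
(D=red, E=3): all 4 rows agree on C — 0 pairs.
(D=white, E=5): all 3 rows agree on C — 0 pairs.

0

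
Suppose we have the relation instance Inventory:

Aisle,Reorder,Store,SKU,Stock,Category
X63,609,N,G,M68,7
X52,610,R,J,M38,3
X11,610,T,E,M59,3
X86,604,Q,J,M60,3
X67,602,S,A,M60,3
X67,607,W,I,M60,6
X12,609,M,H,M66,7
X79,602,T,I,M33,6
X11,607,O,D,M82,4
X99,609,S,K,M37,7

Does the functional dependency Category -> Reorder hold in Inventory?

No

Category=7: 3 rows → Reorder = 609, 609, 609 ✓
Category=3: 4 rows → Reorder takes values {610, 604, 602} — violation
Category=6: 2 rows → Reorder takes values {607, 602} — violation
Category=4: 1 row → Reorder = 607 ✓
Two rows agree on Category but differ on Reorder, so Category -> Reorder does not hold.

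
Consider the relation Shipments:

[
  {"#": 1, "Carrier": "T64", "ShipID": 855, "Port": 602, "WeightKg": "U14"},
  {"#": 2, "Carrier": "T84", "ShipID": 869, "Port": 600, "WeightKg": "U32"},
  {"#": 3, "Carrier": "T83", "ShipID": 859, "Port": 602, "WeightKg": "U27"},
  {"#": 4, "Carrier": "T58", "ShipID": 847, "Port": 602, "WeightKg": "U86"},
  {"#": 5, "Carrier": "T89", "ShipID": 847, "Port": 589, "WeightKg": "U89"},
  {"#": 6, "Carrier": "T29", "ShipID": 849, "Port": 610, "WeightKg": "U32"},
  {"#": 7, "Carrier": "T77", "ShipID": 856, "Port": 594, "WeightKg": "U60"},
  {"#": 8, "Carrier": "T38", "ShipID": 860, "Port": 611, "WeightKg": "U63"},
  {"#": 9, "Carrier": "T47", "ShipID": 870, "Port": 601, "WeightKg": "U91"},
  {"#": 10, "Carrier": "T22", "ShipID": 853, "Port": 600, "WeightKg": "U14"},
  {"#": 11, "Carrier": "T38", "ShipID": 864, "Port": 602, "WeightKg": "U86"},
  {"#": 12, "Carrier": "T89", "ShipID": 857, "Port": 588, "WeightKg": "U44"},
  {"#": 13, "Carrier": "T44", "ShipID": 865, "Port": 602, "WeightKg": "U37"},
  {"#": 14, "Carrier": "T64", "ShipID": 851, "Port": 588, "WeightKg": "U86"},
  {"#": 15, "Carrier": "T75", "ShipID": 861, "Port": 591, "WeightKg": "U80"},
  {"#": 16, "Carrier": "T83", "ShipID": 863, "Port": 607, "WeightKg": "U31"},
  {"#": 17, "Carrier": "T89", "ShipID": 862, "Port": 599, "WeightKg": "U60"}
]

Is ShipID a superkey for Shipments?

Rows 4 and 5 have the same ShipID value ShipID=847 but are distinct tuples, so ShipID does not determine every attribute — not a superkey.

No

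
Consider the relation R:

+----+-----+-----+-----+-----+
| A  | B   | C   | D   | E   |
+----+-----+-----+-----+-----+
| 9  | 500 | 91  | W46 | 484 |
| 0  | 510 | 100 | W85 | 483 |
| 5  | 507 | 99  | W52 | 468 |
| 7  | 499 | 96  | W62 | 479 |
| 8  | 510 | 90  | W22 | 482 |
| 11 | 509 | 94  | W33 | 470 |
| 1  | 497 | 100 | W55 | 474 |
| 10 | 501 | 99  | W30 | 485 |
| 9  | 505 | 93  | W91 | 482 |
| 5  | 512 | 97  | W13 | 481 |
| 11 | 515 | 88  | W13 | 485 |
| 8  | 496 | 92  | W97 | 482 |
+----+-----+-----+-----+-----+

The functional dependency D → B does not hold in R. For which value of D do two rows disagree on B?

W13

D=W46: 1 row → B = 500 ✓
D=W85: 1 row → B = 510 ✓
D=W52: 1 row → B = 507 ✓
D=W62: 1 row → B = 499 ✓
D=W22: 1 row → B = 510 ✓
D=W33: 1 row → B = 509 ✓
D=W55: 1 row → B = 497 ✓
D=W30: 1 row → B = 501 ✓
D=W91: 1 row → B = 505 ✓
D=W13: 2 rows → B takes values {512, 515} — violation
D=W97: 1 row → B = 496 ✓
The only D value with inconsistent B is D=W13.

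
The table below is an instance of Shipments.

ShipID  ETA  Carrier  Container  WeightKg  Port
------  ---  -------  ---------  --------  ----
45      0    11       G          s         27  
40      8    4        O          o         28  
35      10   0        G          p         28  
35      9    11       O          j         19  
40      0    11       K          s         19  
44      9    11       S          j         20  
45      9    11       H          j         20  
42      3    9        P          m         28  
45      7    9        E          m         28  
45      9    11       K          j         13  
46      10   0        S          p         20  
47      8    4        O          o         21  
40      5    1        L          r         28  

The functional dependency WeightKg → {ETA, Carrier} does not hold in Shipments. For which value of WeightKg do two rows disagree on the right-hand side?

WeightKg=s: 2 rows → {ETA,Carrier} = (0, 11), (0, 11) ✓
WeightKg=o: 2 rows → {ETA,Carrier} = (8, 4), (8, 4) ✓
WeightKg=p: 2 rows → {ETA,Carrier} = (10, 0), (10, 0) ✓
WeightKg=j: 4 rows → {ETA,Carrier} = (9, 11), (9, 11), (9, 11), (9, 11) ✓
WeightKg=m: 2 rows → {ETA,Carrier} takes values {(3, 9), (7, 9)} — violation
WeightKg=r: 1 row → {ETA,Carrier} = (5, 1) ✓
The only WeightKg value with inconsistent RHS is WeightKg=m.

m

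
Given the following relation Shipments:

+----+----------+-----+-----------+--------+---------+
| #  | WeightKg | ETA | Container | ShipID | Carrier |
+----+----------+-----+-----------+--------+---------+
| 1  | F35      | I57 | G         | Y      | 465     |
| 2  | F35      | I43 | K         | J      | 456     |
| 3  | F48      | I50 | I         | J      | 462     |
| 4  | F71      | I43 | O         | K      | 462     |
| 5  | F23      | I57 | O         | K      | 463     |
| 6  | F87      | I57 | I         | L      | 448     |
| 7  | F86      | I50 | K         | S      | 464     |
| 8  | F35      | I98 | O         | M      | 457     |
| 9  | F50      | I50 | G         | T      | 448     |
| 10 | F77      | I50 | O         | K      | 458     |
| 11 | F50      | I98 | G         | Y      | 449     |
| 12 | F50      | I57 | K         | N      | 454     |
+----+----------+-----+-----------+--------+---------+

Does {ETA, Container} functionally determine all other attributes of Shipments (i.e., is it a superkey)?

Yes

All 12 rows have distinct {ETA, Container} values, so {ETA, Container} → (all attributes) holds and {ETA, Container} is a superkey.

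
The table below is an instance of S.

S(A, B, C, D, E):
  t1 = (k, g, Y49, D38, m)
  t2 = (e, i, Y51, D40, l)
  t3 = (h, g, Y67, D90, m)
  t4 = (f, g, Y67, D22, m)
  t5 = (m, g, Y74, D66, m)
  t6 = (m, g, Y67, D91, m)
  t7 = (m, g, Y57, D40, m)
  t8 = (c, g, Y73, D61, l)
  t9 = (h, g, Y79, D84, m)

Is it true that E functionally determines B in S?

No

E=m: rows 1, 3, 4, 5, 6, 7, 9 → B = g, g, g, g, g, g, g ✓
E=l: rows 2, 8 → B takes values {i, g} — violation
Two rows agree on E but differ on B, so E -> B does not hold.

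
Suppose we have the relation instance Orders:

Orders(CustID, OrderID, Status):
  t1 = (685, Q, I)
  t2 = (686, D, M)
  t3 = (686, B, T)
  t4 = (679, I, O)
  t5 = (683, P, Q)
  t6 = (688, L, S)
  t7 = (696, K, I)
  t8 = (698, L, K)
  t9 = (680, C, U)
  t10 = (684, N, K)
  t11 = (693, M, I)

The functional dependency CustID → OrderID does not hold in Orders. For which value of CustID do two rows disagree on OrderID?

CustID=685: row 1 → OrderID = Q ✓
CustID=686: rows 2, 3 → OrderID takes values {D, B} — violation
CustID=679: row 4 → OrderID = I ✓
CustID=683: row 5 → OrderID = P ✓
CustID=688: row 6 → OrderID = L ✓
CustID=696: row 7 → OrderID = K ✓
CustID=698: row 8 → OrderID = L ✓
CustID=680: row 9 → OrderID = C ✓
CustID=684: row 10 → OrderID = N ✓
CustID=693: row 11 → OrderID = M ✓
The only CustID value with inconsistent OrderID is CustID=686.

686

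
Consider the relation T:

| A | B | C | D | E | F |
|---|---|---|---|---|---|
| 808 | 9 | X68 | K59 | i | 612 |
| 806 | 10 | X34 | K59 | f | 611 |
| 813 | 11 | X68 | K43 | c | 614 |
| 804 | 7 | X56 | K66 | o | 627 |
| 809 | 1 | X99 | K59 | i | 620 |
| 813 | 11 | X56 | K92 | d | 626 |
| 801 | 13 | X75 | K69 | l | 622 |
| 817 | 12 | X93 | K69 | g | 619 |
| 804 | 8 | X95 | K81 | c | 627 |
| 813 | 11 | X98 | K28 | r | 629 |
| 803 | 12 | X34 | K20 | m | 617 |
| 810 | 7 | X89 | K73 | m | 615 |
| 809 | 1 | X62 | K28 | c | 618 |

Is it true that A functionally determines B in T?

No

A=808: 1 row → B = 9 ✓
A=806: 1 row → B = 10 ✓
A=813: 3 rows → B = 11, 11, 11 ✓
A=804: 2 rows → B takes values {7, 8} — violation
A=809: 2 rows → B = 1, 1 ✓
A=801: 1 row → B = 13 ✓
A=817: 1 row → B = 12 ✓
A=803: 1 row → B = 12 ✓
A=810: 1 row → B = 7 ✓
Two rows agree on A but differ on B, so A → B does not hold.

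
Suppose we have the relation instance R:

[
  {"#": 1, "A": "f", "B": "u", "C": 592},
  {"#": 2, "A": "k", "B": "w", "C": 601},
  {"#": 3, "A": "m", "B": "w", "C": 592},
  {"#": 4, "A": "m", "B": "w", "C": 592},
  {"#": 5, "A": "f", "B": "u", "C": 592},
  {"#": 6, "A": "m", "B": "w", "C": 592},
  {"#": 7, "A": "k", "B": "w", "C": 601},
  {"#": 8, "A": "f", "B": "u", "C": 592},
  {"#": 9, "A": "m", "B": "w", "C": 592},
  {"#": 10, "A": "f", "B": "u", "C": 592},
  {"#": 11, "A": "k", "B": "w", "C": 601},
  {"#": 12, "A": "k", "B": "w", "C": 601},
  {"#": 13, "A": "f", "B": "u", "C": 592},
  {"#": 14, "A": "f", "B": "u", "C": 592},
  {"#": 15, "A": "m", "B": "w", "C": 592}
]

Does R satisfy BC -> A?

(B=u, C=592): rows 1, 5, 8, 10, 13, 14 → A = f, f, f, f, f, f ✓
(B=w, C=601): rows 2, 7, 11, 12 → A = k, k, k, k ✓
(B=w, C=592): rows 3, 4, 6, 9, 15 → A = m, m, m, m, m ✓
Every BC value is associated with a single A value, so BC -> A holds.

Yes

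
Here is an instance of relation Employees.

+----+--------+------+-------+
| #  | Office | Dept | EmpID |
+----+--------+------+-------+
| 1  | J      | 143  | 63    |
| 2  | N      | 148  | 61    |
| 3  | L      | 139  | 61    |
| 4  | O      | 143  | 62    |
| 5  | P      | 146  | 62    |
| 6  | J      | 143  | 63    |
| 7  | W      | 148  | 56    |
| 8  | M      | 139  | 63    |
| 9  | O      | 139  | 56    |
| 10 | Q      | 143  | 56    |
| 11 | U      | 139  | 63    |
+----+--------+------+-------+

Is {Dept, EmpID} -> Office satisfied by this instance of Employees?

(Dept=143, EmpID=63): rows 1, 6 → Office = J, J ✓
(Dept=148, EmpID=61): row 2 → Office = N ✓
(Dept=139, EmpID=61): row 3 → Office = L ✓
(Dept=143, EmpID=62): row 4 → Office = O ✓
(Dept=146, EmpID=62): row 5 → Office = P ✓
(Dept=148, EmpID=56): row 7 → Office = W ✓
(Dept=139, EmpID=63): rows 8, 11 → Office takes values {M, U} — violation
(Dept=139, EmpID=56): row 9 → Office = O ✓
(Dept=143, EmpID=56): row 10 → Office = Q ✓
Two rows agree on {Dept, EmpID} but differ on Office, so {Dept, EmpID} -> Office does not hold.

No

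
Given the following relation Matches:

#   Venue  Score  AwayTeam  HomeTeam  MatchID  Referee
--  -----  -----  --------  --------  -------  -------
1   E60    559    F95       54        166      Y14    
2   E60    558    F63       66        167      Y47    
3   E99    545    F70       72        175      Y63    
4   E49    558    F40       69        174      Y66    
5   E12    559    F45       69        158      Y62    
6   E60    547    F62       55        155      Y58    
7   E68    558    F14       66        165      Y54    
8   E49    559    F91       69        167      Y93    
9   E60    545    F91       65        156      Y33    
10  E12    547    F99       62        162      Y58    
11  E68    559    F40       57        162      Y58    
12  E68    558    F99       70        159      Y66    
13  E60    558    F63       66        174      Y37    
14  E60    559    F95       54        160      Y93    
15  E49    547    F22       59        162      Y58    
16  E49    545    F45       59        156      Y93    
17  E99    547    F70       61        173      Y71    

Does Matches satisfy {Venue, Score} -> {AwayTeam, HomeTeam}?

(Venue=E60, Score=559): rows 1, 14 → {AwayTeam,HomeTeam} = (F95, 54), (F95, 54) ✓
(Venue=E60, Score=558): rows 2, 13 → {AwayTeam,HomeTeam} = (F63, 66), (F63, 66) ✓
(Venue=E99, Score=545): row 3 → {AwayTeam,HomeTeam} = (F70, 72) ✓
(Venue=E49, Score=558): row 4 → {AwayTeam,HomeTeam} = (F40, 69) ✓
(Venue=E12, Score=559): row 5 → {AwayTeam,HomeTeam} = (F45, 69) ✓
(Venue=E60, Score=547): row 6 → {AwayTeam,HomeTeam} = (F62, 55) ✓
(Venue=E68, Score=558): rows 7, 12 → {AwayTeam,HomeTeam} takes values {(F14, 66), (F99, 70)} — violation
(Venue=E49, Score=559): row 8 → {AwayTeam,HomeTeam} = (F91, 69) ✓
(Venue=E60, Score=545): row 9 → {AwayTeam,HomeTeam} = (F91, 65) ✓
(Venue=E12, Score=547): row 10 → {AwayTeam,HomeTeam} = (F99, 62) ✓
(Venue=E68, Score=559): row 11 → {AwayTeam,HomeTeam} = (F40, 57) ✓
(Venue=E49, Score=547): row 15 → {AwayTeam,HomeTeam} = (F22, 59) ✓
(Venue=E49, Score=545): row 16 → {AwayTeam,HomeTeam} = (F45, 59) ✓
(Venue=E99, Score=547): row 17 → {AwayTeam,HomeTeam} = (F70, 61) ✓
Two rows agree on {Venue, Score} but differ on {AwayTeam, HomeTeam}, so {Venue, Score} -> {AwayTeam, HomeTeam} does not hold.

No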